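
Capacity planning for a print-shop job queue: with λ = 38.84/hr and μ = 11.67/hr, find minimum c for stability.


Stability requires cμ > λ ⇔ c > λ/μ.
λ/μ = 38.84/11.67 = 3.3282
Minimum integer c = ⌊3.3282⌋ + 1 = 4
Check: 4·11.67 = 46.68 > 38.84, while 3·11.67 = 35.01 ≤ 38.84

Final: 4 servers


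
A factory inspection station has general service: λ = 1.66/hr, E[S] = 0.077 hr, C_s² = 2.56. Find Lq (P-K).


ρ = λ·E[S] = 1.66·0.077 = 0.1278
Lq = ρ²(1+C_s²)/(2(1−ρ)) = 0.01634·(1+2.56)/(2·0.8722)
= 0.01634·3.5600/1.7444 = 0.03334

Final: 0.03334


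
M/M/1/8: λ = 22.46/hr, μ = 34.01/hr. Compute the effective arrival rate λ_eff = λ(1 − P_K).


ρ = 0.6604; P_K = (1−ρ)ρ^8/(1−ρ^9) = 0.012586
λ_eff = λ(1 − P_K) = 22.46·(1 − 0.012586) = 22.46·0.987414 = 22.1773 /hr

Final: 22.1773 /hr


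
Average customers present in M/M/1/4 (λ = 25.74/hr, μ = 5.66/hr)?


ρ = 25.74/5.66 = 4.5477
L = ρ[1 − (K+1)ρ^K + Kρ^(K+1)] / [(1−ρ)(1−ρ^(K+1))]
Numerator: 4.5477·(1 − 5·427.728753 + 4·1945.183410) = 25663.097771
Denominator: (-3.5477)·(-1944.183410) = 6897.385666
L = 25663.097771/6897.385666 = 3.7207

Final: 3.7207


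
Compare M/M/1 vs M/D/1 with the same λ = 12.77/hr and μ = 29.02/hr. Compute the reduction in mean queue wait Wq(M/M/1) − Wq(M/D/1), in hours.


ρ = 12.77/29.02 = 0.4400
Wq(M/M/1) = ρ/(μ−λ) = 0.4400/16.25 = 0.02708 hr
Wq(M/D/1) = ρ/(2(μ−λ)) = 0.01354 hr
Savings = 0.02708 − 0.01354 = 0.01354 hr

Final: 0.01354 hr


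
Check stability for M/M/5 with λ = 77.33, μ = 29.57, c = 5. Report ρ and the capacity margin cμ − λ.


Total capacity cμ = 5·29.57 = 147.85/hr
ρ = λ/(cμ) = 77.33/147.85 = 0.5230
Stable ⇔ ρ < 1: YES
Spare capacity = cμ − λ = 147.85 − 77.33 = 70.52/hr

Final: ρ = 0.5230; stable; margin = 70.52/hr


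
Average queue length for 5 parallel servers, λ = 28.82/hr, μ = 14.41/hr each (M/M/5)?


a = λ/μ = 2.0000; ρ = a/5 = 0.4000
P₀ = 0.134328
Lq = P₀·a^c·ρ / (c!·(1−ρ)²) = 0.134328·32.00000·0.4000/(120·0.36000)
= 0.03980

Final: 0.03980


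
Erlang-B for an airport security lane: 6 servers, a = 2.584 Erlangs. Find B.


B(c,a) = (a^c/c!) / Σ_{k=0}^{c} a^k/k!
a^6/6! = 0.413450
Σ terms (k=0..6): 1.00000 + 2.58400 + 3.33853 + 2.87559 + 1.85763 + 0.96002 + 0.41345 = 13.029213
B = 0.413450/13.029213 = 0.031733

Final: 0.031733


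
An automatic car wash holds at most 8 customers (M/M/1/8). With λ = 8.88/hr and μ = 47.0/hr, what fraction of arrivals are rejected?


ρ = λ/μ = 8.88/47.0 = 0.1889
P_K = (1−ρ)ρ^K/(1−ρ^(K+1)) = (0.8111·0.000001624)/(1 − 0.0000003068)
= 0.000001317/1.000000 = 0.000001317

Final: 0.000001317


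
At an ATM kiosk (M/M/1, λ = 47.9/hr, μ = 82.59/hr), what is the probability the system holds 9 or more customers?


ρ = 47.9/82.59 = 0.5800
P(N ≥ n) = ρ^n = 0.5800^9 = 0.007425

Final: 0.007425


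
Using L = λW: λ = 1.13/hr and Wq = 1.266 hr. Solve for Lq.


Lq = λWq = 1.13·1.266 = 1.4306

Final: 1.4306


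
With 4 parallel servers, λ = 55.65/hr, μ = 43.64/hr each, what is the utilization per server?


ρ = λ/(cμ) = 55.65/(4·43.64) = 55.65/174.56 = 0.3188

Final: 0.3188


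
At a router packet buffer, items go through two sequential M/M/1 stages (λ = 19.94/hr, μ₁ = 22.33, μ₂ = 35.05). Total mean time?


Each node sees arrival rate λ = 19.94/hr (tandem ⇒ throughput preserved).
W₁ = 1/(μ₁−λ) = 1/(22.33−19.94) = 0.41841 hr
W₂ = 1/(μ₂−λ) = 1/(35.05−19.94) = 0.06618 hr
W_total = W₁ + W₂ = 0.41841 + 0.06618 = 0.48459 hr

Final: 0.48459 hr


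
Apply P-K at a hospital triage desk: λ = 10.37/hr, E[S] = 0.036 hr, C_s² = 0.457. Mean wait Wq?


ρ = λ·E[S] = 10.37·0.036 = 0.3733
E[S²] = E[S]²(1+C_s²) = 0.036²·(1+0.457) = 0.001888
Wq = λ·E[S²]/(2(1−ρ)) = 10.37·0.001888/(2·0.6267) = 0.01562 hr

Final: 0.01562 hr


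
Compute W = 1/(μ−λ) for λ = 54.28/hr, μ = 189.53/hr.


W = 1/(μ−λ) = 1/(189.53 − 54.28) = 1/135.25 = 0.007394 hr

Final: 0.007394 hr


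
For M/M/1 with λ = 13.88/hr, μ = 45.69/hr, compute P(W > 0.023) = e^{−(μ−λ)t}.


W ~ Exponential(μ−λ) for M/M/1.
μ − λ = 45.69 − 13.88 = 31.8100
P(W > t) = e^{−(μ−λ)t} = e^{−0.7316} = 0.481124

Final: 0.481124


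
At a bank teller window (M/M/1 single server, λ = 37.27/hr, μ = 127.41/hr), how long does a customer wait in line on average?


ρ = 37.27/127.41 = 0.2925
Wq = ρ/(μ−λ) = 0.2925/(127.41 − 37.27) = 0.2925/90.14 = 0.003245 hr

Final: 0.003245 hr


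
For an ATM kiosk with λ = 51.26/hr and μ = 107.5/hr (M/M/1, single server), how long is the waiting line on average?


ρ = 51.26/107.5 = 0.4768
Lq = ρ²/(1−ρ) = 0.2274/0.5232 = 0.4346

Final: 0.4346


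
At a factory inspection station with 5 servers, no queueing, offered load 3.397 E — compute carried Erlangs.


B(5,3.397) = 0.144884 (Erlang-B)
Carried load = a(1 − B) = 3.397·(1 − 0.144884) = 3.397·0.855116 = 2.9048 E

Final: 2.9048 Erlangs


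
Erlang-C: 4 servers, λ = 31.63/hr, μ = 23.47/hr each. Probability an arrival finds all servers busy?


a = λ/μ = 1.3477; ρ = a/4 = 0.3369
P₀ = 0.258329 (from M/M/c formula)
C(c,a) = [a^c/(c!(1−ρ))]·P₀ = [3.29871/(24·0.6631)]·0.258329
= 0.20728·0.258329 = 0.053548

Final: 0.053548


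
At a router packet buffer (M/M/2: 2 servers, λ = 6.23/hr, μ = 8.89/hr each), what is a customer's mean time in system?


a = 0.7008; ρ = 0.3504; P₀ = 0.481050
Lq = P₀·a^c·ρ/(c!(1−ρ)²) = 0.09808
Wq = Lq/λ = 0.09808/6.23 = 0.01574 hr
W = Wq + 1/μ = 0.01574 + 0.11249 = 0.12823 hr

Final: 0.12823 hr


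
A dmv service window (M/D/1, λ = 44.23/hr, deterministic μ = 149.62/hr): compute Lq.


ρ = 44.23/149.62 = 0.2956
M/D/1: Lq = ρ²/(2(1−ρ)) = 0.08739/(2·0.7044) = 0.06203

Final: 0.06203


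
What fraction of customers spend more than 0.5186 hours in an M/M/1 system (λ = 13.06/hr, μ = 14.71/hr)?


W ~ Exponential(μ−λ) for M/M/1.
μ − λ = 14.71 − 13.06 = 1.6500
P(W > t) = e^{−(μ−λ)t} = e^{−0.8557} = 0.424990

Final: 0.424990


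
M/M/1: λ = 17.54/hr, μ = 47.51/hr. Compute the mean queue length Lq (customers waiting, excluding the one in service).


ρ = 17.54/47.51 = 0.3692
Lq = ρ²/(1−ρ) = 0.1363/0.6308 = 0.2161

Final: 0.2161


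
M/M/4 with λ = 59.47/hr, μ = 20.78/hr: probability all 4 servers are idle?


a = λ/μ = 59.47/20.78 = 2.8619; ρ = a/c = 0.7155
Σ_{k=0}^{3} a^k/k! (terms k=0..3) = 1.00000 + 2.86189 + 4.09520 + 3.90666 = 11.86375
Tail: a^4/(4!(1−ρ)) = 67.08255/(24·0.2845) = 9.82365
P₀ = 1/(11.86375 + 9.82365) = 1/21.68739 = 0.046110

Final: 0.046110


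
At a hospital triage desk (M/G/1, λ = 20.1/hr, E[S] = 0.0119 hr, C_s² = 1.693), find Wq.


ρ = λ·E[S] = 20.1·0.0119 = 0.2392
E[S²] = E[S]²(1+C_s²) = 0.0119²·(1+1.693) = 0.0003814
Wq = λ·E[S²]/(2(1−ρ)) = 20.1·0.0003814/(2·0.7608) = 0.005038 hr

Final: 0.005038 hr


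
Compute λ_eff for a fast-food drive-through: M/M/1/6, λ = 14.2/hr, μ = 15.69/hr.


ρ = 0.9050; P_K = (1−ρ)ρ^6/(1−ρ^7) = 0.103821
λ_eff = λ(1 − P_K) = 14.2·(1 − 0.103821) = 14.2·0.896179 = 12.7257 /hr

Final: 12.7257 /hr


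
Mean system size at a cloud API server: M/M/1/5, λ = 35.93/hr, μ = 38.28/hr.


ρ = 35.93/38.28 = 0.9386
L = ρ[1 − (K+1)ρ^K + Kρ^(K+1)] / [(1−ρ)(1−ρ^(K+1))]
Numerator: 0.9386·(1 − 6·0.728495 + 5·0.683773) = 0.044954
Denominator: (0.06139)·(0.316227) = 0.019413
L = 0.044954/0.019413 = 2.3157

Final: 2.3157


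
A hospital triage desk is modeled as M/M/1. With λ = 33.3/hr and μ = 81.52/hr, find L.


ρ = λ/μ = 33.3/81.52 = 0.4085
L = ρ/(1−ρ) = 0.4085/(1 − 0.4085) = 0.4085/0.5915 = 0.6906

Final: 0.6906


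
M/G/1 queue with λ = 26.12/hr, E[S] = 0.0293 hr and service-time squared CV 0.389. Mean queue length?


ρ = λ·E[S] = 26.12·0.0293 = 0.7653
Lq = ρ²(1+C_s²)/(2(1−ρ)) = 0.5857·(1+0.389)/(2·0.2347)
= 0.5857·1.3890/0.4694 = 1.73329

Final: 1.73329


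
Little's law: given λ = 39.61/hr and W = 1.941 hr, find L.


L = λW = 39.61·1.941 = 76.8830

Final: 76.8830


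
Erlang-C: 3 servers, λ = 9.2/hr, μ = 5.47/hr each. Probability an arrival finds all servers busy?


a = λ/μ = 1.6819; ρ = a/3 = 0.5606
P₀ = 0.169461 (from M/M/c formula)
C(c,a) = [a^c/(c!(1−ρ))]·P₀ = [4.75775/(6·0.4394)]·0.169461
= 1.80478·0.169461 = 0.305839

Final: 0.305839


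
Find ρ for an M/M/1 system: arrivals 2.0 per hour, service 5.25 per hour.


ρ = λ/μ = 2.0/5.25 = 0.3810

Final: 0.3810


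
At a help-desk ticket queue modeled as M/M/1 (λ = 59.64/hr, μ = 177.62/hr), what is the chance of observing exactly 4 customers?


ρ = 59.64/177.62 = 0.3358
P_n = (1−ρ)·ρ^n = (1 − 0.3358)·0.3358^4 = 0.6642·0.012711 = 0.008443

Final: 0.008443


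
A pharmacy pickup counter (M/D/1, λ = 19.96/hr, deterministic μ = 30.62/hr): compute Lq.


ρ = 19.96/30.62 = 0.6519
M/D/1: Lq = ρ²/(2(1−ρ)) = 0.4249/(2·0.3481) = 0.61028

Final: 0.61028


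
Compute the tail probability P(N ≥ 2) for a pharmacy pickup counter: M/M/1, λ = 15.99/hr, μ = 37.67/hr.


ρ = 15.99/37.67 = 0.4245
P(N ≥ n) = ρ^n = 0.4245^2 = 0.180180

Final: 0.180180


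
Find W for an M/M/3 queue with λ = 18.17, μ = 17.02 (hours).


a = 1.0676; ρ = 0.3559; P₀ = 0.338727
Lq = P₀·a^c·ρ/(c!(1−ρ)²) = 0.05891
Wq = Lq/λ = 0.05891/18.17 = 0.003242 hr
W = Wq + 1/μ = 0.003242 + 0.05875 = 0.06200 hr

Final: 0.06200 hr


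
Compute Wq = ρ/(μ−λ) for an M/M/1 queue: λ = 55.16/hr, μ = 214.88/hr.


ρ = 55.16/214.88 = 0.2567
Wq = ρ/(μ−λ) = 0.2567/(214.88 − 55.16) = 0.2567/159.72 = 0.001607 hr

Final: 0.001607 hr


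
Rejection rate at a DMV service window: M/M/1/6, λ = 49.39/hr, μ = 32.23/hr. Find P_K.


ρ = λ/μ = 49.39/32.23 = 1.5324
P_K = (1−ρ)ρ^K/(1−ρ^(K+1)) = (-0.5324·12.950076)/(1 − 19.844997)
= -6.894921/-18.844997 = 0.365875

Final: 0.365875


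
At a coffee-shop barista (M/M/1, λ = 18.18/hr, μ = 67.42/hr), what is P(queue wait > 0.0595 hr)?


ρ = 18.18/67.42 = 0.2697
P(Wq > t) = ρ·e^{−(μ−λ)t} = 0.2697·e^{−2.9298}
= 0.2697·0.053409 = 0.014402

Final: 0.014402


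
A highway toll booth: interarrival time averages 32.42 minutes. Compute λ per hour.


λ = 1/(interarrival time) in consistent units.
1 hour = 60 min, so λ = 60/32.42 = 1.8507 per hour

Final: 1.8507 /hr


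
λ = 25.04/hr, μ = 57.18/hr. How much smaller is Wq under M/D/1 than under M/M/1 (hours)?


ρ = 25.04/57.18 = 0.4379
Wq(M/M/1) = ρ/(μ−λ) = 0.4379/32.14 = 0.01363 hr
Wq(M/D/1) = ρ/(2(μ−λ)) = 0.006813 hr
Savings = 0.01363 − 0.006813 = 0.006813 hr

Final: 0.006813 hr


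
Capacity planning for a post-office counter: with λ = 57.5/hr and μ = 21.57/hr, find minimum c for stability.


Stability requires cμ > λ ⇔ c > λ/μ.
λ/μ = 57.5/21.57 = 2.6657
Minimum integer c = ⌊2.6657⌋ + 1 = 3
Check: 3·21.57 = 64.71 > 57.5, while 2·21.57 = 43.14 ≤ 57.5

Final: 3 servers


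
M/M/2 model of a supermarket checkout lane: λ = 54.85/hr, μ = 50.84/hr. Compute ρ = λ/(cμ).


ρ = λ/(cμ) = 54.85/(2·50.84) = 54.85/101.68 = 0.5394

Final: 0.5394


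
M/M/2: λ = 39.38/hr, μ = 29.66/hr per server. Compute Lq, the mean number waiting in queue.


a = λ/μ = 1.3277; ρ = a/2 = 0.6639
P₀ = 0.202026
Lq = P₀·a^c·ρ / (c!·(1−ρ)²) = 0.202026·1.76282·0.6639/(2·0.11299)
= 1.04620

Final: 1.04620


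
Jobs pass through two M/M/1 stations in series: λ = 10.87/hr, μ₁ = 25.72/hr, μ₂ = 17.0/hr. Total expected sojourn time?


Each node sees arrival rate λ = 10.87/hr (tandem ⇒ throughput preserved).
W₁ = 1/(μ₁−λ) = 1/(25.72−10.87) = 0.06734 hr
W₂ = 1/(μ₂−λ) = 1/(17.0−10.87) = 0.16313 hr
W_total = W₁ + W₂ = 0.06734 + 0.16313 = 0.23047 hr

Final: 0.23047 hr


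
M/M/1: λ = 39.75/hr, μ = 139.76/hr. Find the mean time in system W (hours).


W = 1/(μ−λ) = 1/(139.76 − 39.75) = 1/100.01 = 0.009999 hr

Final: 0.009999 hr


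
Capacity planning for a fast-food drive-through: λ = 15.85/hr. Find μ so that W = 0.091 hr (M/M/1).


W = 1/(μ−λ) ⇒ μ − λ = 1/W = 1/0.091 = 10.9890
μ = λ + 1/W = 15.85 + 10.9890 = 26.8390 per hr

Final: 26.8390 /hr


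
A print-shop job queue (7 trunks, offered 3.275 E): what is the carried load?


B(7,3.275) = 0.030908 (Erlang-B)
Carried load = a(1 − B) = 3.275·(1 − 0.030908) = 3.275·0.969092 = 3.1738 E

Final: 3.1738 Erlangs


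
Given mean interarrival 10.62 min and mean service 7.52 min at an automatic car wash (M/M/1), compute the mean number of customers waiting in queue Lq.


λ = 60/10.62 = 5.6497 /hr
μ = 60/7.52 = 7.9787 /hr
ρ = λ/μ = 5.6497/7.9787 = 0.7081
Lq = ρ²/(1−ρ) = 0.5014/0.2919 = 1.7177

Final: 1.7177


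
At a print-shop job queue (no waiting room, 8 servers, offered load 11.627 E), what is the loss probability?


B(c,a) = (a^c/c!) / Σ_{k=0}^{c} a^k/k!
a^8/8! = 8283.633128
Σ terms (k=0..8): 1.00000 + 11.62700 + 67.59356 + 261.97012 + 761.48166 + 1770.74945 + 3431.41731 + 5699.58416 + 8283.63313 = 20289.056405
B = 8283.633128/20289.056405 = 0.408281

Final: 0.408281


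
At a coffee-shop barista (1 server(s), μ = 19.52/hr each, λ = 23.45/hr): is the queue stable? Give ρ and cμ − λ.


Total capacity cμ = 1·19.52 = 19.52/hr
ρ = λ/(cμ) = 23.45/19.52 = 1.2013
Stable ⇔ ρ < 1: NO
Spare capacity = cμ − λ = 19.52 − 23.45 = -3.93/hr

Final: ρ = 1.2013; unstable; margin = -3.93/hr


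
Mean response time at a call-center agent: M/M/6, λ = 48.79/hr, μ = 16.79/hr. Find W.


a = 2.9059; ρ = 0.4843; P₀ = 0.053946
Lq = P₀·a^c·ρ/(c!(1−ρ)²) = 0.08216
Wq = Lq/λ = 0.08216/48.79 = 0.001684 hr
W = Wq + 1/μ = 0.001684 + 0.05956 = 0.06124 hr

Final: 0.06124 hr


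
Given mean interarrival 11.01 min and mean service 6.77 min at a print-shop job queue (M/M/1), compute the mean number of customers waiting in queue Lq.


λ = 60/11.01 = 5.4496 /hr
μ = 60/6.77 = 8.8626 /hr
ρ = λ/μ = 5.4496/8.8626 = 0.6149
Lq = ρ²/(1−ρ) = 0.3781/0.3851 = 0.9818

Final: 0.9818


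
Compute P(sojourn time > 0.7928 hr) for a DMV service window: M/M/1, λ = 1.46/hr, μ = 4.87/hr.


W ~ Exponential(μ−λ) for M/M/1.
μ − λ = 4.87 − 1.46 = 3.4100
P(W > t) = e^{−(μ−λ)t} = e^{−2.7034} = 0.066974

Final: 0.066974


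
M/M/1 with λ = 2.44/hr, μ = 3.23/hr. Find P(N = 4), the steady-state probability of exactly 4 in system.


ρ = 2.44/3.23 = 0.7554
P_n = (1−ρ)·ρ^n = (1 − 0.7554)·0.7554^4 = 0.2446·0.325649 = 0.079648

Final: 0.079648


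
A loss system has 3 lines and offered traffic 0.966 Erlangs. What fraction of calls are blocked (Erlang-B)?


B(c,a) = (a^c/c!) / Σ_{k=0}^{c} a^k/k!
a^3/3! = 0.150238
Σ terms (k=0..3): 1.00000 + 0.96600 + 0.46658 + 0.15024 = 2.582816
B = 0.150238/2.582816 = 0.058168

Final: 0.058168


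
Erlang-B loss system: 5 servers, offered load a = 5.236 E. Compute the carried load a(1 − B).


B(5,5.236) = 0.303715 (Erlang-B)
Carried load = a(1 − B) = 5.236·(1 − 0.303715) = 5.236·0.696285 = 3.6457 E

Final: 3.6457 Erlangs


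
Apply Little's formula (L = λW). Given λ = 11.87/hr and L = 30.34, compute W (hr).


W = L/λ = 30.34/11.87 = 2.5560 hr

Final: 2.5560 hr


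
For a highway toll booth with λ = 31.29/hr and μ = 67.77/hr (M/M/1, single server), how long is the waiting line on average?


ρ = 31.29/67.77 = 0.4617
Lq = ρ²/(1−ρ) = 0.2132/0.5383 = 0.3960

Final: 0.3960


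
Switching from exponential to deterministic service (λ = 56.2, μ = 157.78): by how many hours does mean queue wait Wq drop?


ρ = 56.2/157.78 = 0.3562
Wq(M/M/1) = ρ/(μ−λ) = 0.3562/101.58 = 0.003507 hr
Wq(M/D/1) = ρ/(2(μ−λ)) = 0.001753 hr
Savings = 0.003507 − 0.001753 = 0.001753 hr

Final: 0.001753 hr


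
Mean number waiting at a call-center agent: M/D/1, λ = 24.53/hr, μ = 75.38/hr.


ρ = 24.53/75.38 = 0.3254
M/D/1: Lq = ρ²/(2(1−ρ)) = 0.1059/(2·0.6746) = 0.07849

Final: 0.07849


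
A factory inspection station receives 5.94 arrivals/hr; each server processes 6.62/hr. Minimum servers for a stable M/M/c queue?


Stability requires cμ > λ ⇔ c > λ/μ.
λ/μ = 5.94/6.62 = 0.8973
Minimum integer c = ⌊0.8973⌋ + 1 = 1
Check: 1·6.62 = 6.62 > 5.94, while 0·6.62 = 0.00 ≤ 5.94

Final: 1 servers


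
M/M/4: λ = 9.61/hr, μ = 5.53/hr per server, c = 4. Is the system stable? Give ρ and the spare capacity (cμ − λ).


Total capacity cμ = 4·5.53 = 22.12/hr
ρ = λ/(cμ) = 9.61/22.12 = 0.4344
Stable ⇔ ρ < 1: YES
Spare capacity = cμ − λ = 22.12 − 9.61 = 12.51/hr

Final: ρ = 0.4344; stable; margin = 12.51/hr


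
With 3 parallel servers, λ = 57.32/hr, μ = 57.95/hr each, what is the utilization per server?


ρ = λ/(cμ) = 57.32/(3·57.95) = 57.32/173.85 = 0.3297

Final: 0.3297


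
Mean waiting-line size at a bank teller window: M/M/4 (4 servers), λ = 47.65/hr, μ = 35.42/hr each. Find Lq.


a = λ/μ = 1.3453; ρ = a/4 = 0.3363
P₀ = 0.258960
Lq = P₀·a^c·ρ / (c!·(1−ρ)²) = 0.258960·3.27535·0.3363/(24·0.44047)
= 0.02698

Final: 0.02698


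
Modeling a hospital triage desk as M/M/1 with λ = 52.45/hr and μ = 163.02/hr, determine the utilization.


ρ = λ/μ = 52.45/163.02 = 0.3217

Final: 0.3217


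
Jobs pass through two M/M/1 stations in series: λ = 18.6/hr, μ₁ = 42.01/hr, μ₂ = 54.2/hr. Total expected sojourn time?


Each node sees arrival rate λ = 18.6/hr (tandem ⇒ throughput preserved).
W₁ = 1/(μ₁−λ) = 1/(42.01−18.6) = 0.04272 hr
W₂ = 1/(μ₂−λ) = 1/(54.2−18.6) = 0.02809 hr
W_total = W₁ + W₂ = 0.04272 + 0.02809 = 0.07081 hr

Final: 0.07081 hr


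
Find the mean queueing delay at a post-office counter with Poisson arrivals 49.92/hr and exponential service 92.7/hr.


ρ = 49.92/92.7 = 0.5385
Wq = ρ/(μ−λ) = 0.5385/(92.7 − 49.92) = 0.5385/42.78 = 0.01259 hr

Final: 0.01259 hr


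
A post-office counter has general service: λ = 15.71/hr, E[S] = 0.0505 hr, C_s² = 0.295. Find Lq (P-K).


ρ = λ·E[S] = 15.71·0.0505 = 0.7934
Lq = ρ²(1+C_s²)/(2(1−ρ)) = 0.6294·(1+0.295)/(2·0.2066)
= 0.6294·1.2950/0.4133 = 1.97220

Final: 1.97220


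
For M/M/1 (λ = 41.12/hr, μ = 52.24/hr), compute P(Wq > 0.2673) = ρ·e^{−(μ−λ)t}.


ρ = 41.12/52.24 = 0.7871
P(Wq > t) = ρ·e^{−(μ−λ)t} = 0.7871·e^{−2.9724}
= 0.7871·0.051182 = 0.040287

Final: 0.040287


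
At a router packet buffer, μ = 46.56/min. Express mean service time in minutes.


Mean service time = 1/μ = 1/46.56 minute = 0.02148 minute
In minutes: 0.02148 × 1 = 0.02148 min

Final: 0.02148 min


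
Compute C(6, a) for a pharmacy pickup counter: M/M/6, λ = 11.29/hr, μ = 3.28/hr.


a = λ/μ = 3.4421; ρ = a/6 = 0.5737
P₀ = 0.030811 (from M/M/c formula)
C(c,a) = [a^c/(c!(1−ρ))]·P₀ = [1663.10852/(720·0.4263)]·0.030811
= 5.41815·0.030811 = 0.166937

Final: 0.166937


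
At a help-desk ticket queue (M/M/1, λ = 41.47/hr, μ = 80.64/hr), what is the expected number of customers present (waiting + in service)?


ρ = λ/μ = 41.47/80.64 = 0.5143
L = ρ/(1−ρ) = 0.5143/(1 − 0.5143) = 0.5143/0.4857 = 1.0587

Final: 1.0587


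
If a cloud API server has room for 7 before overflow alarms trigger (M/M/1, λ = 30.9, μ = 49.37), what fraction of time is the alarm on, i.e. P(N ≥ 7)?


ρ = 30.9/49.37 = 0.6259
P(N ≥ n) = ρ^n = 0.6259^7 = 0.037624

Final: 0.037624


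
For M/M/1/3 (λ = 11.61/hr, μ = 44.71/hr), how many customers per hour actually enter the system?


ρ = 0.2597; P_K = (1−ρ)ρ^3/(1−ρ^4) = 0.013022
λ_eff = λ(1 − P_K) = 11.61·(1 − 0.013022) = 11.61·0.986978 = 11.4588 /hr

Final: 11.4588 /hr


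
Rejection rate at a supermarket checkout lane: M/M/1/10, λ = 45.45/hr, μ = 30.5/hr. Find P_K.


ρ = λ/μ = 45.45/30.5 = 1.4902
P_K = (1−ρ)ρ^K/(1−ρ^(K+1)) = (-0.4902·53.993376)/(1 − 80.458981)
= -26.465606/-79.458981 = 0.333073

Final: 0.333073


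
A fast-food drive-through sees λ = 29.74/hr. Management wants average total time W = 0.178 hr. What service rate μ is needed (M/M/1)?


W = 1/(μ−λ) ⇒ μ − λ = 1/W = 1/0.178 = 5.6180
μ = λ + 1/W = 29.74 + 5.6180 = 35.3580 per hr

Final: 35.3580 /hr


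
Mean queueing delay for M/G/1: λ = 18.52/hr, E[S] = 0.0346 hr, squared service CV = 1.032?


ρ = λ·E[S] = 18.52·0.0346 = 0.6408
E[S²] = E[S]²(1+C_s²) = 0.0346²·(1+1.032) = 0.002433
Wq = λ·E[S²]/(2(1−ρ)) = 18.52·0.002433/(2·0.3592) = 0.06271 hr

Final: 0.06271 hr


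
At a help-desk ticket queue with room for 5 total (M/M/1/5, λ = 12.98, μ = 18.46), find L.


ρ = 12.98/18.46 = 0.7031
L = ρ[1 − (K+1)ρ^K + Kρ^(K+1)] / [(1−ρ)(1−ρ^(K+1))]
Numerator: 0.7031·(1 − 6·0.171876 + 5·0.120853) = 0.402908
Denominator: (0.2969)·(0.879147) = 0.260982
L = 0.402908/0.260982 = 1.5438

Final: 1.5438


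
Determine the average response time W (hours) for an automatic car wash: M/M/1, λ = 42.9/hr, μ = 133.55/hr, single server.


W = 1/(μ−λ) = 1/(133.55 − 42.9) = 1/90.65 = 0.01103 hr

Final: 0.01103 hr


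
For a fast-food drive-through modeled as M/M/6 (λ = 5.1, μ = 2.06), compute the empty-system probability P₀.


a = λ/μ = 5.1/2.06 = 2.4757; ρ = a/c = 0.4126
Σ_{k=0}^{5} a^k/k! (terms k=0..5) = 1.00000 + 2.47573 + 3.06461 + 2.52905 + 1.56531 + 0.77506 = 11.40976
Tail: a^6/(6!(1−ρ)) = 230.25959/(720·0.5874) = 0.54446
P₀ = 1/(11.40976 + 0.54446) = 1/11.95422 = 0.083652

Final: 0.083652


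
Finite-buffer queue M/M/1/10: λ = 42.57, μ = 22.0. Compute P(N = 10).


ρ = λ/μ = 42.57/22.0 = 1.9350
P_K = (1−ρ)ρ^K/(1−ρ^(K+1)) = (-0.9350·735.884565)/(1 − 1423.936632)
= -688.052068/-1422.936632 = 0.483544

Final: 0.483544


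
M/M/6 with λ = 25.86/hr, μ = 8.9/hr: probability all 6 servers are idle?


a = λ/μ = 25.86/8.9 = 2.9056; ρ = a/c = 0.4843
Σ_{k=0}^{5} a^k/k! (terms k=0..5) = 1.00000 + 2.90562 + 4.22131 + 4.08850 + 2.96991 + 1.72588 = 16.91122
Tail: a^6/(6!(1−ρ)) = 601.77076/(720·0.5157) = 1.62060
P₀ = 1/(16.91122 + 1.62060) = 1/18.53182 = 0.053961

Final: 0.053961


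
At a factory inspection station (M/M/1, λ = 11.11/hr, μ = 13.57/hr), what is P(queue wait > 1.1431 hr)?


ρ = 11.11/13.57 = 0.8187
P(Wq > t) = ρ·e^{−(μ−λ)t} = 0.8187·e^{−2.8120}
= 0.8187·0.060083 = 0.049191

Final: 0.049191


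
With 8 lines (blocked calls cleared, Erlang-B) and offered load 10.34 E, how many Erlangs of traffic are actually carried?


B(8,10.34) = 0.353954 (Erlang-B)
Carried load = a(1 − B) = 10.34·(1 − 0.353954) = 10.34·0.646046 = 6.6801 E

Final: 6.6801 Erlangs


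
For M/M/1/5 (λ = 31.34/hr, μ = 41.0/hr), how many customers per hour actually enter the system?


ρ = 0.7644; P_K = (1−ρ)ρ^5/(1−ρ^6) = 0.076806
λ_eff = λ(1 − P_K) = 31.34·(1 − 0.076806) = 31.34·0.923194 = 28.9329 /hr

Final: 28.9329 /hr


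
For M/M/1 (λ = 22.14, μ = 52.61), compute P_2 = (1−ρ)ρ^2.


ρ = 22.14/52.61 = 0.4208
P_n = (1−ρ)·ρ^n = (1 − 0.4208)·0.4208^2 = 0.5792·0.177100 = 0.102571

Final: 0.102571


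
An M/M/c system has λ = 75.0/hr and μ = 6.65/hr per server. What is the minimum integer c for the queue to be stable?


Stability requires cμ > λ ⇔ c > λ/μ.
λ/μ = 75.0/6.65 = 11.2782
Minimum integer c = ⌊11.2782⌋ + 1 = 12
Check: 12·6.65 = 79.80 > 75.0, while 11·6.65 = 73.15 ≤ 75.0

Final: 12 servers


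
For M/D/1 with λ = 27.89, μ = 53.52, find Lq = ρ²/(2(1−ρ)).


ρ = 27.89/53.52 = 0.5211
M/D/1: Lq = ρ²/(2(1−ρ)) = 0.2716/(2·0.4789) = 0.28353

Final: 0.28353


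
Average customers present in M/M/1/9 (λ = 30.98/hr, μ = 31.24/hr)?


ρ = 30.98/31.24 = 0.9917
L = ρ[1 − (K+1)ρ^K + Kρ^(K+1)] / [(1−ρ)(1−ρ^(K+1))]
Numerator: 0.9917·(1 − 10·0.927542 + 9·0.919822) = 0.002957
Denominator: (0.008323)·(0.080178) = 0.0006673
L = 0.002957/0.0006673 = 4.4311

Final: 4.4311


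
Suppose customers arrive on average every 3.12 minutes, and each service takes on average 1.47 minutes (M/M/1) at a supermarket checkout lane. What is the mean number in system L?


λ = 60/3.12 = 19.2308 /hr
μ = 60/1.47 = 40.8163 /hr
ρ = λ/μ = 19.2308/40.8163 = 0.4712
L = ρ/(1−ρ) = 0.4712/0.5288 = 0.8909

Final: 0.8909


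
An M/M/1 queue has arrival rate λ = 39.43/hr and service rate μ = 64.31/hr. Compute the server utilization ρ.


ρ = λ/μ = 39.43/64.31 = 0.6131

Final: 0.6131


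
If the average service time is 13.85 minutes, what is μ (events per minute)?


μ = 1/(service time) in consistent units.
1 minute = 1 min, so μ = 1/13.85 = 0.07220 per minute

Final: 0.07220 /min


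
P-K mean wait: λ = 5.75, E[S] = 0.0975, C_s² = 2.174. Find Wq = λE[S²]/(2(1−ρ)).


ρ = λ·E[S] = 5.75·0.0975 = 0.5606
E[S²] = E[S]²(1+C_s²) = 0.0975²·(1+2.174) = 0.030173
Wq = λ·E[S²]/(2(1−ρ)) = 5.75·0.030173/(2·0.4394) = 0.19743 hr

Final: 0.19743 hr


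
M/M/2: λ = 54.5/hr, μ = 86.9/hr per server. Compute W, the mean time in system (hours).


a = 0.6272; ρ = 0.3136; P₀ = 0.522558
Lq = P₀·a^c·ρ/(c!(1−ρ)²) = 0.06839
Wq = Lq/λ = 0.06839/54.5 = 0.001255 hr
W = Wq + 1/μ = 0.001255 + 0.01151 = 0.01276 hr

Final: 0.01276 hr


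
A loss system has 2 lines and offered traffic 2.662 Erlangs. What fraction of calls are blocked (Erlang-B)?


B(c,a) = (a^c/c!) / Σ_{k=0}^{c} a^k/k!
a^2/2! = 3.543122
Σ terms (k=0..2): 1.00000 + 2.66200 + 3.54312 = 7.205122
B = 3.543122/7.205122 = 0.491750

Final: 0.491750


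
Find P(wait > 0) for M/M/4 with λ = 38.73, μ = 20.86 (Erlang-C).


a = λ/μ = 1.8567; ρ = a/4 = 0.4642
P₀ = 0.152183 (from M/M/c formula)
C(c,a) = [a^c/(c!(1−ρ))]·P₀ = [11.88318/(24·0.5358)]·0.152183
= 0.92404·0.152183 = 0.140624

Final: 0.140624


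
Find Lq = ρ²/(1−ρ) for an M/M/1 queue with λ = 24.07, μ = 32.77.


ρ = 24.07/32.77 = 0.7345
Lq = ρ²/(1−ρ) = 0.5395/0.2655 = 2.0322

Final: 2.0322


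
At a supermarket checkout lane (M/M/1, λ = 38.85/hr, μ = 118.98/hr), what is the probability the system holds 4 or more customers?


ρ = 38.85/118.98 = 0.3265
P(N ≥ n) = ρ^n = 0.3265^4 = 0.011368

Final: 0.011368


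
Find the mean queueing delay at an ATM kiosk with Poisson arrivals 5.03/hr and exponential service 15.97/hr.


ρ = 5.03/15.97 = 0.3150
Wq = ρ/(μ−λ) = 0.3150/(15.97 − 5.03) = 0.3150/10.94 = 0.02879 hr

Final: 0.02879 hr


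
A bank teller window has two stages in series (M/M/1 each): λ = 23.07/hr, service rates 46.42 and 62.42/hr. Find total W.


Each node sees arrival rate λ = 23.07/hr (tandem ⇒ throughput preserved).
W₁ = 1/(μ₁−λ) = 1/(46.42−23.07) = 0.04283 hr
W₂ = 1/(μ₂−λ) = 1/(62.42−23.07) = 0.02541 hr
W_total = W₁ + W₂ = 0.04283 + 0.02541 = 0.06824 hr

Final: 0.06824 hr


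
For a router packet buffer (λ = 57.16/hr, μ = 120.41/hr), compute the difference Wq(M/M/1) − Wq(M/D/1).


ρ = 57.16/120.41 = 0.4747
Wq(M/M/1) = ρ/(μ−λ) = 0.4747/63.25 = 0.007505 hr
Wq(M/D/1) = ρ/(2(μ−λ)) = 0.003753 hr
Savings = 0.007505 − 0.003753 = 0.003753 hr

Final: 0.003753 hr


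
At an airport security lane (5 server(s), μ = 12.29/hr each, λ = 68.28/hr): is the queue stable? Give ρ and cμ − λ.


Total capacity cμ = 5·12.29 = 61.45/hr
ρ = λ/(cμ) = 68.28/61.45 = 1.1111
Stable ⇔ ρ < 1: NO
Spare capacity = cμ − λ = 61.45 − 68.28 = -6.83/hr

Final: ρ = 1.1111; unstable; margin = -6.83/hr


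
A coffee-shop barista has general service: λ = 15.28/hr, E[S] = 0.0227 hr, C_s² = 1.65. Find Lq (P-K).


ρ = λ·E[S] = 15.28·0.0227 = 0.3469
Lq = ρ²(1+C_s²)/(2(1−ρ)) = 0.1203·(1+1.65)/(2·0.6531)
= 0.1203·2.6500/1.3063 = 0.24406

Final: 0.24406


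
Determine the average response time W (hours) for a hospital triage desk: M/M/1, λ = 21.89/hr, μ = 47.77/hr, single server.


W = 1/(μ−λ) = 1/(47.77 − 21.89) = 1/25.88 = 0.03864 hr

Final: 0.03864 hr


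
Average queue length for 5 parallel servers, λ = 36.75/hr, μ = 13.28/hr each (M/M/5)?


a = λ/μ = 2.7673; ρ = a/5 = 0.5535
P₀ = 0.060238
Lq = P₀·a^c·ρ / (c!·(1−ρ)²) = 0.060238·162.29171·0.5535/(120·0.19939)
= 0.22613

Final: 0.22613


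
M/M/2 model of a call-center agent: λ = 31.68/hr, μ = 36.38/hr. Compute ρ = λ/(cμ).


ρ = λ/(cμ) = 31.68/(2·36.38) = 31.68/72.76 = 0.4354

Final: 0.4354


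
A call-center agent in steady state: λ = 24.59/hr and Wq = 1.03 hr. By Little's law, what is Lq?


Lq = λWq = 24.59·1.03 = 25.3277

Final: 25.3277


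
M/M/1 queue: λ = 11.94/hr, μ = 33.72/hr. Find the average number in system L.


ρ = λ/μ = 11.94/33.72 = 0.3541
L = ρ/(1−ρ) = 0.3541/(1 − 0.3541) = 0.3541/0.6459 = 0.5482

Final: 0.5482


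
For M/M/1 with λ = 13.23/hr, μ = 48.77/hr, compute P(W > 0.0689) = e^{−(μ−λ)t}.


W ~ Exponential(μ−λ) for M/M/1.
μ − λ = 48.77 − 13.23 = 35.5400
P(W > t) = e^{−(μ−λ)t} = e^{−2.4487} = 0.086405

Final: 0.086405


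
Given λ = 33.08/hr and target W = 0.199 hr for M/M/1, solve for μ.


W = 1/(μ−λ) ⇒ μ − λ = 1/W = 1/0.199 = 5.0251
μ = λ + 1/W = 33.08 + 5.0251 = 38.1051 per hr

Final: 38.1051 /hr


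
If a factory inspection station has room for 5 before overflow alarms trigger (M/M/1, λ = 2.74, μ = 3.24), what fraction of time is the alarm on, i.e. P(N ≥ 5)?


ρ = 2.74/3.24 = 0.8457
P(N ≥ n) = ρ^n = 0.8457^5 = 0.432541

Final: 0.432541


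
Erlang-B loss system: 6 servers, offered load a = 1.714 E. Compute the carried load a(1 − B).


B(6,1.714) = 0.006356 (Erlang-B)
Carried load = a(1 − B) = 1.714·(1 − 0.006356) = 1.714·0.993644 = 1.7031 E

Final: 1.7031 Erlangs


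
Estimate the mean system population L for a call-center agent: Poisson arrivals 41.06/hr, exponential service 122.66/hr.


ρ = λ/μ = 41.06/122.66 = 0.3347
L = ρ/(1−ρ) = 0.3347/(1 − 0.3347) = 0.3347/0.6653 = 0.5032

Final: 0.5032


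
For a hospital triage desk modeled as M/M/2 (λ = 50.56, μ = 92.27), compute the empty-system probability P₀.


a = λ/μ = 50.56/92.27 = 0.5480; ρ = a/c = 0.2740
Σ_{k=0}^{1} a^k/k! (terms k=0..1) = 1.00000 + 0.54796 = 1.54796
Tail: a^2/(2!(1−ρ)) = 0.30026/(2·0.7260) = 0.20678
P₀ = 1/(1.54796 + 0.20678) = 1/1.75474 = 0.569885

Final: 0.569885


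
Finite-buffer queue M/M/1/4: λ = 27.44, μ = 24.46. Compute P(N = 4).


ρ = λ/μ = 27.44/24.46 = 1.1218
P_K = (1−ρ)ρ^K/(1−ρ^(K+1)) = (-0.1218·1.583837)/(1 − 1.776799)
= -0.192961/-0.776799 = 0.248406

Final: 0.248406


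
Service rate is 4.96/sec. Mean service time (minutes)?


Mean service time = 1/μ = 1/4.96 second = 0.20161 second
In minutes: 0.20161 × 0.0166667 = 0.003360 min

Final: 0.003360 min


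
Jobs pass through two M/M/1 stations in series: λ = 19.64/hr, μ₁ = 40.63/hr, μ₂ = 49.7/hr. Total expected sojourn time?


Each node sees arrival rate λ = 19.64/hr (tandem ⇒ throughput preserved).
W₁ = 1/(μ₁−λ) = 1/(40.63−19.64) = 0.04764 hr
W₂ = 1/(μ₂−λ) = 1/(49.7−19.64) = 0.03327 hr
W_total = W₁ + W₂ = 0.04764 + 0.03327 = 0.08091 hr

Final: 0.08091 hr


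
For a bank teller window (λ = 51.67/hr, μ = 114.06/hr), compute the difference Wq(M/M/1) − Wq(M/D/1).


ρ = 51.67/114.06 = 0.4530
Wq(M/M/1) = ρ/(μ−λ) = 0.4530/62.39 = 0.007261 hr
Wq(M/D/1) = ρ/(2(μ−λ)) = 0.003630 hr
Savings = 0.007261 − 0.003630 = 0.003630 hr

Final: 0.003630 hr


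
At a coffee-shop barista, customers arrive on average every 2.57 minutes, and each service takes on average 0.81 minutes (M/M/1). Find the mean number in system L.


λ = 60/2.57 = 23.3463 /hr
μ = 60/0.81 = 74.0741 /hr
ρ = λ/μ = 23.3463/74.0741 = 0.3152
L = ρ/(1−ρ) = 0.3152/0.6848 = 0.4602

Final: 0.4602


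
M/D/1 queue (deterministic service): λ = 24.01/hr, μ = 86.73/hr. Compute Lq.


ρ = 24.01/86.73 = 0.2768
M/D/1: Lq = ρ²/(2(1−ρ)) = 0.07664/(2·0.7232) = 0.05299

Final: 0.05299


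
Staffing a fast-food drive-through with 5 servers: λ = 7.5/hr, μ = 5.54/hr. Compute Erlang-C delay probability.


a = λ/μ = 1.3538; ρ = a/5 = 0.2708
P₀ = 0.258024 (from M/M/c formula)
C(c,a) = [a^c/(c!(1−ρ))]·P₀ = [4.54734/(120·0.7292)]·0.258024
= 0.05196·0.258024 = 0.013408

Final: 0.013408


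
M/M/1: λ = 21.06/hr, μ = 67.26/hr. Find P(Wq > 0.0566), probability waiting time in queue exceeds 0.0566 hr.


ρ = 21.06/67.26 = 0.3131
P(Wq > t) = ρ·e^{−(μ−λ)t} = 0.3131·e^{−2.6149}
= 0.3131·0.073174 = 0.022912

Final: 0.022912


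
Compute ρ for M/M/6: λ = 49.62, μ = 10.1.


ρ = λ/(cμ) = 49.62/(6·10.1) = 49.62/60.60 = 0.8188

Final: 0.8188


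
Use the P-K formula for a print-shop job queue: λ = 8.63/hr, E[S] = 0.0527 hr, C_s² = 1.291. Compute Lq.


ρ = λ·E[S] = 8.63·0.0527 = 0.4548
Lq = ρ²(1+C_s²)/(2(1−ρ)) = 0.2068·(1+1.291)/(2·0.5452)
= 0.2068·2.2910/1.0904 = 0.43459

Final: 0.43459


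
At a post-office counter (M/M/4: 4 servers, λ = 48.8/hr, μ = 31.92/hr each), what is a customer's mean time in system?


a = 1.5288; ρ = 0.3822; P₀ = 0.214525
Lq = P₀·a^c·ρ/(c!(1−ρ)²) = 0.04890
Wq = Lq/λ = 0.04890/48.8 = 0.001002 hr
W = Wq + 1/μ = 0.001002 + 0.03133 = 0.03233 hr

Final: 0.03233 hr


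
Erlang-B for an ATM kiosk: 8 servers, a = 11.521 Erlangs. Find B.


B(c,a) = (a^c/c!) / Σ_{k=0}^{c} a^k/k!
a^8/8! = 7698.407388
Σ terms (k=0..8): 1.00000 + 11.52100 + 66.36672 + 254.87033 + 734.09026 + 1691.49079 + 3247.94423 + 5345.65221 + 7698.40739 = 19051.342929
B = 7698.407388/19051.342929 = 0.404087

Final: 0.404087


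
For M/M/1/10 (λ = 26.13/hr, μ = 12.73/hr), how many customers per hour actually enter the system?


ρ = 2.0526; P_K = (1−ρ)ρ^10/(1−ρ^11) = 0.513009
λ_eff = λ(1 − P_K) = 26.13·(1 − 0.513009) = 26.13·0.486991 = 12.7251 /hr

Final: 12.7251 /hr


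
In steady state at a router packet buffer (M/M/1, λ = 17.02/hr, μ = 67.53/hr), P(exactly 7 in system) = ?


ρ = 17.02/67.53 = 0.2520
P_n = (1−ρ)·ρ^n = (1 − 0.2520)·0.2520^7 = 0.7480·0.00006460 = 0.00004832

Final: 0.00004832


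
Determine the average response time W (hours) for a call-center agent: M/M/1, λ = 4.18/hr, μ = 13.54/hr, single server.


W = 1/(μ−λ) = 1/(13.54 − 4.18) = 1/9.36 = 0.1068 hr

Final: 0.1068 hr


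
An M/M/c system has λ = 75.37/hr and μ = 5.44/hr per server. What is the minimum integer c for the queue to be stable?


Stability requires cμ > λ ⇔ c > λ/μ.
λ/μ = 75.37/5.44 = 13.8548
Minimum integer c = ⌊13.8548⌋ + 1 = 14
Check: 14·5.44 = 76.16 > 75.37, while 13·5.44 = 70.72 ≤ 75.37

Final: 14 servers


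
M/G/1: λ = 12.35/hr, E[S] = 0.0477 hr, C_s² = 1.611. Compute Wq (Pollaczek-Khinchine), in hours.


ρ = λ·E[S] = 12.35·0.0477 = 0.5891
E[S²] = E[S]²(1+C_s²) = 0.0477²·(1+1.611) = 0.005941
Wq = λ·E[S²]/(2(1−ρ)) = 12.35·0.005941/(2·0.4109) = 0.08928 hr

Final: 0.08928 hr


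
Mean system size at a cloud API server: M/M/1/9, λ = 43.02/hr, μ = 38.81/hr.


ρ = 43.02/38.81 = 1.1085
L = ρ[1 − (K+1)ρ^K + Kρ^(K+1)] / [(1−ρ)(1−ρ^(K+1))]
Numerator: 1.1085·(1 − 10·2.526625 + 9·2.800707) = 1.042086
Denominator: (-0.1085)·(-1.800707) = 0.195336
L = 1.042086/0.195336 = 5.3348

Final: 5.3348


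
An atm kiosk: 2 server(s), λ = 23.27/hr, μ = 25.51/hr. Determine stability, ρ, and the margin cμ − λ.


Total capacity cμ = 2·25.51 = 51.02/hr
ρ = λ/(cμ) = 23.27/51.02 = 0.4561
Stable ⇔ ρ < 1: YES
Spare capacity = cμ − λ = 51.02 − 23.27 = 27.75/hr

Final: ρ = 0.4561; stable; margin = 27.75/hr


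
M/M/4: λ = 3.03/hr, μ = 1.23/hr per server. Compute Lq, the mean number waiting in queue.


a = λ/μ = 2.4634; ρ = a/4 = 0.6159
P₀ = 0.077021
Lq = P₀·a^c·ρ / (c!·(1−ρ)²) = 0.077021·36.82562·0.6159/(24·0.14757)
= 0.49321

Final: 0.49321


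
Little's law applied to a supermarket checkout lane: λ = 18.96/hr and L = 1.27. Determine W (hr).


W = L/λ = 1.27/18.96 = 0.06698 hr

Final: 0.06698 hr


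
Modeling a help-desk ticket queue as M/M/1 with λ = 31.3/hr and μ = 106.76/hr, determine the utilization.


ρ = λ/μ = 31.3/106.76 = 0.2932

Final: 0.2932


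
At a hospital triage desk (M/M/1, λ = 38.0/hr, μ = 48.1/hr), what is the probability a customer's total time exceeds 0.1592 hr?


W ~ Exponential(μ−λ) for M/M/1.
μ − λ = 48.1 − 38.0 = 10.1000
P(W > t) = e^{−(μ−λ)t} = e^{−1.6079} = 0.200304

Final: 0.200304


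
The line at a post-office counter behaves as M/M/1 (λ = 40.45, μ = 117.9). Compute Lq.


ρ = 40.45/117.9 = 0.3431
Lq = ρ²/(1−ρ) = 0.1177/0.6569 = 0.1792

Final: 0.1792


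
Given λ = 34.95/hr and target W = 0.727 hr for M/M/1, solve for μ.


W = 1/(μ−λ) ⇒ μ − λ = 1/W = 1/0.727 = 1.3755
μ = λ + 1/W = 34.95 + 1.3755 = 36.3255 per hr

Final: 36.3255 /hr


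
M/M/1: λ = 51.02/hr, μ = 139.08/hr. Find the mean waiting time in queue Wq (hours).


ρ = 51.02/139.08 = 0.3668
Wq = ρ/(μ−λ) = 0.3668/(139.08 − 51.02) = 0.3668/88.06 = 0.004166 hr

Final: 0.004166 hr


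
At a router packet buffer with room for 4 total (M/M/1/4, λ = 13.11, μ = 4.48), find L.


ρ = 13.11/4.48 = 2.9263
L = ρ[1 − (K+1)ρ^K + Kρ^(K+1)] / [(1−ρ)(1−ρ^(K+1))]
Numerator: 2.9263·(1 − 5·73.332875 + 4·214.596873) = 1441.875012
Denominator: (-1.9263)·(-213.596873) = 411.460047
L = 1441.875012/411.460047 = 3.5043

Final: 3.5043


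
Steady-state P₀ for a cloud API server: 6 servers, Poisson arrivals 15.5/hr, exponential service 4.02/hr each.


a = λ/μ = 15.5/4.02 = 3.8557; ρ = a/c = 0.6426
Σ_{k=0}^{5} a^k/k! (terms k=0..5) = 1.00000 + 3.85572 + 7.43329 + 9.55357 + 9.20898 + 7.10145 = 38.15301
Tail: a^6/(6!(1−ρ)) = 3285.74511/(720·0.3574) = 12.76943
P₀ = 1/(38.15301 + 12.76943) = 1/50.92244 = 0.019638

Final: 0.019638


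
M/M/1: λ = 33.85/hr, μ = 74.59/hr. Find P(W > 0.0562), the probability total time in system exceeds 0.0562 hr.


W ~ Exponential(μ−λ) for M/M/1.
μ − λ = 74.59 − 33.85 = 40.7400
P(W > t) = e^{−(μ−λ)t} = e^{−2.2896} = 0.101308

Final: 0.101308


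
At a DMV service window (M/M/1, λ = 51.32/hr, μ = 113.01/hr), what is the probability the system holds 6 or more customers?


ρ = 51.32/113.01 = 0.4541
P(N ≥ n) = ρ^n = 0.4541^6 = 0.008770

Final: 0.008770


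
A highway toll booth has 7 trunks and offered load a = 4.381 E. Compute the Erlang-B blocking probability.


B(c,a) = (a^c/c!) / Σ_{k=0}^{c} a^k/k!
a^7/7! = 6.145854
Σ terms (k=0..7): 1.00000 + 4.38100 + 9.59658 + 14.01421 + 15.34906 + 13.44885 + 9.81990 + 6.14585 = 73.755445
B = 6.145854/73.755445 = 0.083327

Final: 0.083327


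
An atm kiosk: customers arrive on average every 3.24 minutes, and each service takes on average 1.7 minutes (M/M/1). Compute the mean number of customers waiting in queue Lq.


λ = 60/3.24 = 18.5185 /hr
μ = 60/1.7 = 35.2941 /hr
ρ = λ/μ = 18.5185/35.2941 = 0.5247
Lq = ρ²/(1−ρ) = 0.2753/0.4753 = 0.5792

Final: 0.5792


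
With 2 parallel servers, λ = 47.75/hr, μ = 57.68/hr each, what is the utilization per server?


ρ = λ/(cμ) = 47.75/(2·57.68) = 47.75/115.36 = 0.4139

Final: 0.4139


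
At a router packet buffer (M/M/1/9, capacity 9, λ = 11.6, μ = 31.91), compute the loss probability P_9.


ρ = λ/μ = 11.6/31.91 = 0.3635
P_K = (1−ρ)ρ^K/(1−ρ^(K+1)) = (0.6365·0.0001109)/(1 − 0.00004030)
= 0.00007056/0.999960 = 0.00007056

Final: 0.00007056
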